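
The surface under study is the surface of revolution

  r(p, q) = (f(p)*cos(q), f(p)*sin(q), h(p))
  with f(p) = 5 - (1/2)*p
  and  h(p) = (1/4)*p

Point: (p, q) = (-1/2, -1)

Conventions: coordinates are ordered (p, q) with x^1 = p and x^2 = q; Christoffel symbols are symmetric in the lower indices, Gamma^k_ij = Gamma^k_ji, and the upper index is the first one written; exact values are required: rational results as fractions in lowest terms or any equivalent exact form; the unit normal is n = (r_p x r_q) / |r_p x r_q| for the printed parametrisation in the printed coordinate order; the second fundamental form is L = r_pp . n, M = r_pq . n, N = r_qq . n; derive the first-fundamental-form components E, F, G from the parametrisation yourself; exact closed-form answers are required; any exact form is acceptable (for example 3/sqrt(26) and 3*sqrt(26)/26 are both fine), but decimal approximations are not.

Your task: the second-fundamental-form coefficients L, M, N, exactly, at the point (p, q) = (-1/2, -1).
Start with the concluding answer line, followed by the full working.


Answer: L = 0, M = 0, N = 21*sqrt(5)/20

f = 21/4, f' = -1/2, f'' = 0, h' = 1/4, h'' = 0
E = 5/16, F = 0, G = 441/16; answer radicand W^2 = 5/16
unnormalised second-form numerators: l = 0, m = 0, n = 21/16; L = l/sqrt(5/16), and similarly M = m/sqrt(W^2), N = n/sqrt(W^2)


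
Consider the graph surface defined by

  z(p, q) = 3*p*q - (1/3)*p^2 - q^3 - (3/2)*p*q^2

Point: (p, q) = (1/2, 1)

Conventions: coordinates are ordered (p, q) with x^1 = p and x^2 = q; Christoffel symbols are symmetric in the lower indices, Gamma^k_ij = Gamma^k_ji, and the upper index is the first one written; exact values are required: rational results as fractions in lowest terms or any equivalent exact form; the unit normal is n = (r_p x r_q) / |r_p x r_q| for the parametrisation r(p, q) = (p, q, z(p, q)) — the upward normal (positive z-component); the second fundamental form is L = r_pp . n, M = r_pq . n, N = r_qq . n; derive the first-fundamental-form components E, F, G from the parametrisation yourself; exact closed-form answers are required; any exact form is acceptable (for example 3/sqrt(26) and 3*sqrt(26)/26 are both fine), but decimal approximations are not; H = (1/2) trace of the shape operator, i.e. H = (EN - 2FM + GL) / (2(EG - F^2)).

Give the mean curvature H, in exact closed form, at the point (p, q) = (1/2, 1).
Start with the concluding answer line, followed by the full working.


Answer: H = -5265*sqrt(409)/334562

z_p = 7/6, z_q = -3, z_pp = -2/3, z_pq = 0, z_qq = -15/2
E = 85/36, F = -7/2, G = 10; answer radicand W^2 = 409/36
unnormalised second-form numerators: l = -2/3, m = 0, n = -15/2; L = l/sqrt(409/36), and similarly M = m/sqrt(W^2), N = n/sqrt(W^2)
H = (E*n - 2*F*m + G*l) / (2*(EG - F^2)*sqrt(W^2)); E*n - 2*F*m + G*l = -195/8, EG - F^2 = 409/36, so H = (-1755/1636)/sqrt(409/36)


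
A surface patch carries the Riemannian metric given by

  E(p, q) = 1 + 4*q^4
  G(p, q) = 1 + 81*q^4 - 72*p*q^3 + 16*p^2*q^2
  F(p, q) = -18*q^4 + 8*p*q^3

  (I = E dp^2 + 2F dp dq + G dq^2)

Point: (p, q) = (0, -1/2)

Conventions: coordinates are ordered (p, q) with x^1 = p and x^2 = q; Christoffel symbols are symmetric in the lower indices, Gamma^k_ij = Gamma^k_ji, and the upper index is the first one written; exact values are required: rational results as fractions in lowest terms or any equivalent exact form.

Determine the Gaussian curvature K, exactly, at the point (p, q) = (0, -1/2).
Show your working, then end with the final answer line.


E = 5/4, F = -9/8, G = 97/16, EG - F^2 = 101/16 at the point
E_p = 0, E_q = -2, F_p = -1, F_q = 9, G_p = 9, G_q = -81/2
E_qq = 12, F_pq = 6, G_pp = 8
Evaluate Brioschi's two determinant matrices M1, M2 and divide by (EG - F^2)^2.
M1 = [[-E_qq/2 + F_pq - G_pp/2, E_p/2, F_p - E_q/2], [F_q - G_p/2, E, F], [G_q/2, F, G]] = [[-4, 0, 0], [9/2, 5/4, -9/8], [-81/4, -9/8, 97/16]]; det M1 = -101/4
M2 = [[0, E_q/2, G_p/2], [E_q/2, E, F], [G_p/2, F, G]] = [[0, -1, 9/2], [-1, 5/4, -9/8], [9/2, -9/8, 97/16]]; det M2 = -85/4
det M1 - det M2 = -4; K = -4 / (101/16)^2 = -1024/10201

Answer: K = -1024/10201


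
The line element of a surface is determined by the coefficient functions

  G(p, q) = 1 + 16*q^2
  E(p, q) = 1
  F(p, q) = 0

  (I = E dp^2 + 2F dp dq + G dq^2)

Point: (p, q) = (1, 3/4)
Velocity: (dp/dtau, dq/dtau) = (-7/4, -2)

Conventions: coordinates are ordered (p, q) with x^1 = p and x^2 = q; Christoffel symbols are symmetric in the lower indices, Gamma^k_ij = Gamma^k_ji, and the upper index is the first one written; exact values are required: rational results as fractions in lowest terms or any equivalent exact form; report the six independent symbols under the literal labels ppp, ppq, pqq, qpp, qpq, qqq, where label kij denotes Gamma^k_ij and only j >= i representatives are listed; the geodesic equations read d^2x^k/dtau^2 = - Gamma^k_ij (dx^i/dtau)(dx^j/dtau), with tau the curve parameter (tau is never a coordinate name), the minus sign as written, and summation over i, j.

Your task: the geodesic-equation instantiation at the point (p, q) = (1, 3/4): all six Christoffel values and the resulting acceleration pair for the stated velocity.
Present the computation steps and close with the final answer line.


E = 1, F = 0, G = 10 at the point
E_p = 0, E_q = 0, F_p = 0, F_q = 0, G_p = 0, G_q = 24
EG - F^2 = 10;  g^inv = (1/10) * [[10, 0], [0, 1]]
first-kind symbols [ij,l] = (1/2)(d_i g_jl + d_j g_il - d_l g_ij): [pp,p] = E_p/2 = 0, [pp,q] = F_p - E_q/2 = 0, [pq,p] = E_q/2 = 0, [pq,q] = G_p/2 = 0, [qq,p] = F_q - G_p/2 = 0, [qq,q] = G_q/2 = 12
Gamma^p_ij = (G*[ij,p] - F*[ij,q])/(EG - F^2), Gamma^q_ij = (E*[ij,q] - F*[ij,p])/(EG - F^2)
Gamma_ppp = 0, Gamma_ppq = 0, Gamma_pqq = 0, Gamma_qpp = 0, Gamma_qpq = 0, Gamma_qqq = 6/5
d^2p/dtau^2 = -(Gamma_ppp*(-7/4)^2 + 2*Gamma_ppq*(-7/4)*(-2) + Gamma_pqq*(-2)^2) = 0
d^2q/dtau^2 = -(Gamma_qpp*(-7/4)^2 + 2*Gamma_qpq*(-7/4)*(-2) + Gamma_qqq*(-2)^2) = -24/5

Answer: Gamma_ppp = 0, Gamma_ppq = 0, Gamma_pqq = 0, Gamma_qpp = 0, Gamma_qpq = 0, Gamma_qqq = 6/5; accelerations (d^2p/dtau^2, d^2q/dtau^2) = (0, -24/5)


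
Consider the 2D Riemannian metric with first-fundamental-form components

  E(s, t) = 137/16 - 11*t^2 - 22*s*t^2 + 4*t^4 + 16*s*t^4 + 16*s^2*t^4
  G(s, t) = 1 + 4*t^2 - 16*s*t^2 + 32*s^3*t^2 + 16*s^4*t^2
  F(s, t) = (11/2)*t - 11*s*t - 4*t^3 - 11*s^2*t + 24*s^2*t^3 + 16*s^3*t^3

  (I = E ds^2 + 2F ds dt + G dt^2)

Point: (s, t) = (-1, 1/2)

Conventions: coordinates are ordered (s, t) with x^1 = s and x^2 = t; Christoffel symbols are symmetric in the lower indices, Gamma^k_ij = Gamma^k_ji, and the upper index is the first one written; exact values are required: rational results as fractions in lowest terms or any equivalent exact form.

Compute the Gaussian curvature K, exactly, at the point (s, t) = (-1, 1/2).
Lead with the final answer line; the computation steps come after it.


Answer: K = -512/13467

E = 185/16, F = 13/4, G = 2, EG - F^2 = 201/16 at the point
E_s = -13/2, E_t = 13, F_s = 11/2, F_t = 17/2, G_s = 4, G_t = 4
E_tt = 34, F_st = 11, G_ss = 0
Compute both Brioschi determinants and normalise by (EG - F^2)^2.
M1 = [[-E_tt/2 + F_st - G_ss/2, E_s/2, F_s - E_t/2], [F_t - G_s/2, E, F], [G_t/2, F, G]] = [[-6, -13/4, -1], [13/2, 185/16, 13/4], [2, 13/4, 2]]; det M1 = -209/4
M2 = [[0, E_t/2, G_s/2], [E_t/2, E, F], [G_s/2, F, G]] = [[0, 13/2, 2], [13/2, 185/16, 13/4], [2, 13/4, 2]]; det M2 = -185/4
det M1 - det M2 = -6; K = -6 / (201/16)^2 = -512/13467


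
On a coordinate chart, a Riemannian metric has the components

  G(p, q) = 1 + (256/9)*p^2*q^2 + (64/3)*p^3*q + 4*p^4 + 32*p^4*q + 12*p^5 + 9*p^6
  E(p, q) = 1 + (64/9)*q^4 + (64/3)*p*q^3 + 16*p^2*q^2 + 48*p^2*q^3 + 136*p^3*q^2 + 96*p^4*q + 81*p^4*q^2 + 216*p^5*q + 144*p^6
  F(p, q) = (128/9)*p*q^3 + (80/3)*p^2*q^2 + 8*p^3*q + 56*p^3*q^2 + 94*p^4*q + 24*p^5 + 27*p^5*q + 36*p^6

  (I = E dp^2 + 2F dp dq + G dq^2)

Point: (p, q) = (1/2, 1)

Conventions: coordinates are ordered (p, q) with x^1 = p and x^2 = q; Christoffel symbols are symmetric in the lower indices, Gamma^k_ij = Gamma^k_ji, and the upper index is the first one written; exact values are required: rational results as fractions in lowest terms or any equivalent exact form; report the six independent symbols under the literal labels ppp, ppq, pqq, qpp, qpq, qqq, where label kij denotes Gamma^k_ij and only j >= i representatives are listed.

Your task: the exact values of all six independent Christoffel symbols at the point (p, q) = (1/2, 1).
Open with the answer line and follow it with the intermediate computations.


Answer: Gamma_ppp = 106656/48605, Gamma_ppq = 9292/9721, Gamma_pqq = 12928/48605, Gamma_qpp = 8976/9721, Gamma_qpq = 3910/9721, Gamma_qqq = 1088/9721

E = 10345/144, F = 8585/288, G = 7801/576 at the point
E_p = 1111/3, E_q = 11615/72, F_p = 22835/144, F_q = 5413/96, G_p = 9775/144, G_q = 170/9
EG - F^2 = 48605/576;  g^inv = (576/48605) * [[7801/576, -8585/288], [-8585/288, 10345/144]]
first-kind symbols [ij,l] = (1/2)(d_i g_jl + d_j g_il - d_l g_ij): [pp,p] = E_p/2 = 1111/6, [pp,q] = F_p - E_q/2 = 935/12, [pq,p] = E_q/2 = 11615/144, [pq,q] = G_p/2 = 9775/288, [qq,p] = F_q - G_p/2 = 202/9, [qq,q] = G_q/2 = 85/9
Gamma^p_ij = (G*[ij,p] - F*[ij,q])/(EG - F^2), Gamma^q_ij = (E*[ij,q] - F*[ij,p])/(EG - F^2)


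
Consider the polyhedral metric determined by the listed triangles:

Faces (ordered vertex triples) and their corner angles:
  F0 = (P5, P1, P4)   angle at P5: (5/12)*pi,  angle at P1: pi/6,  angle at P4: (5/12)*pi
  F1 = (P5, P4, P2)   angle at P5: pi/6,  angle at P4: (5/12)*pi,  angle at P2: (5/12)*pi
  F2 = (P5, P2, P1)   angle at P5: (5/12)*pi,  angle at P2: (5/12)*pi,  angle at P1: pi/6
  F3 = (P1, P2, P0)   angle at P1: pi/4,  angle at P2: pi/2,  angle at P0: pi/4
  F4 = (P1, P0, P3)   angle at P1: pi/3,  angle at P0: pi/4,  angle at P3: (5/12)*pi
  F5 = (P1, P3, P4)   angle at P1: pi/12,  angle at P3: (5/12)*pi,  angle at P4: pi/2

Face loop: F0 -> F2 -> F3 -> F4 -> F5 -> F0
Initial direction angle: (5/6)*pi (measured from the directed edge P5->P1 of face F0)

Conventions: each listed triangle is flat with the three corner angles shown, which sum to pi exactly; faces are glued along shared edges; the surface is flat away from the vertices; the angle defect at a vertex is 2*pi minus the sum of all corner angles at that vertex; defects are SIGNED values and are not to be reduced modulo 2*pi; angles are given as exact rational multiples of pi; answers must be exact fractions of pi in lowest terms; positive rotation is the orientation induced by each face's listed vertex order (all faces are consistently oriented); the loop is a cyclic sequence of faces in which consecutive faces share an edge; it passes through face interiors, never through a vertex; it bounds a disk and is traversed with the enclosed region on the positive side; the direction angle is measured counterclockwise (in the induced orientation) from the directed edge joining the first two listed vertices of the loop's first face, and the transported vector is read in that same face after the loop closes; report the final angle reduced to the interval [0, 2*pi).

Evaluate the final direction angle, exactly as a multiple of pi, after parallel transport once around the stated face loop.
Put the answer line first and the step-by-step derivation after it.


Answer: final direction angle = (11/6)*pi

enclosed vertex P1: corner angles sum to pi, defect = 2*pi - pi = pi
transport around the loop rotates by the sum of enclosed defects; add to the initial angle mod 2*pi
final angle = (5/6)*pi + pi = (11/6)*pi (mod 2*pi)


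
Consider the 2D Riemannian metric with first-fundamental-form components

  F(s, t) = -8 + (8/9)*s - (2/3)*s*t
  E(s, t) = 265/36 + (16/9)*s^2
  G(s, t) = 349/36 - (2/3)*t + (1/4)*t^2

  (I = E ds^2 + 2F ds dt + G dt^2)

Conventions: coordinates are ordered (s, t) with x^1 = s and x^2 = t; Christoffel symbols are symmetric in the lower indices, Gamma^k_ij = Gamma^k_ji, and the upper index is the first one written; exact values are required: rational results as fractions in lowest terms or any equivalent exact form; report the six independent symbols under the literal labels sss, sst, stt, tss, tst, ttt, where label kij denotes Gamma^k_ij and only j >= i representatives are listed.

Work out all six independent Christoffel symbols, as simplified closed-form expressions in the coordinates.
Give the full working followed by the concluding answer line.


E = 265/36 + (16/9)*s^2; F = -8 + (8/9)*s - (2/3)*s*t; G = 349/36 - (2/3)*t + (1/4)*t^2
Gamma^k_ij = (1/2) g^{kl} (d_i g_jl + d_j g_il - d_l g_ij), with g^inv = (1/(EG-F^2)) [[G, -F], [-F, E]]
first partials: E_s = (32/9)*s, E_t = 0, F_s = 8/9 - (2/3)*t, F_t = -(2/3)*s, G_s = 0, G_t = -2/3 + (1/2)*t
D = EG - F^2 = 9541/1296 - (265/54)*t + (128/9)*s + (265/144)*t^2 - (32/3)*s*t + (148/9)*s^2
expanded: Gamma^s_ss = (G E_s - 2F F_s + F E_t)/(2D), Gamma^s_st = (G E_t - F G_s)/(2D), Gamma^s_tt = (2G F_t - G G_s - F G_t)/(2D), Gamma^t_ss = (2E F_s - E E_t - F E_s)/(2D), Gamma^t_st = (E G_s - F E_t)/(2D), Gamma^t_tt = (E G_t - 2F F_t + F G_s)/(2D); substitute and cancel common factors

Answer: Gamma_sss = (21312*s - 6912*t + 9216)/(21312*s^2 - 13824*s*t + 18432*s + 2385*t^2 - 6360*t + 9541), Gamma_sst = 0, Gamma_stt = (-7992*s + 2592*t - 3456)/(21312*s^2 - 13824*s*t + 18432*s + 2385*t^2 - 6360*t + 9541), Gamma_tss = (18432*s - 6360*t + 8480)/(21312*s^2 - 13824*s*t + 18432*s + 2385*t^2 - 6360*t + 9541), Gamma_tst = 0, Gamma_ttt = (-6912*s + 2385*t - 3180)/(21312*s^2 - 13824*s*t + 18432*s + 2385*t^2 - 6360*t + 9541)


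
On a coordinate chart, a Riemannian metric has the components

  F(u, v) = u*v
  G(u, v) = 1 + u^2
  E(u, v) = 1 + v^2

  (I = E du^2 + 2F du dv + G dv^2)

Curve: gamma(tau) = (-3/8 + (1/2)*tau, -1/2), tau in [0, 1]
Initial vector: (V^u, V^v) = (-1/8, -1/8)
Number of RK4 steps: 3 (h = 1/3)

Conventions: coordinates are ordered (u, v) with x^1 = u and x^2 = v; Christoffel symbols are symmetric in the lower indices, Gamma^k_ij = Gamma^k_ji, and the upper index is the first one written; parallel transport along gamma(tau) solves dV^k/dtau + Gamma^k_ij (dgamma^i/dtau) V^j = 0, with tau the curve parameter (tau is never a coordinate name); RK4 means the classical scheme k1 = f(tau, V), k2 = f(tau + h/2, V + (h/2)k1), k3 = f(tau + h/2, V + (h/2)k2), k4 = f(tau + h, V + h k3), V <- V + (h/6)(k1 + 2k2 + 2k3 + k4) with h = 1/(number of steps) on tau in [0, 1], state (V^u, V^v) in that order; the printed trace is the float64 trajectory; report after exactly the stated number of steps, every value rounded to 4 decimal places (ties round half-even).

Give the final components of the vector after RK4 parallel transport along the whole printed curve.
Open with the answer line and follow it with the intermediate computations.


Answer: V^u = -0.1503, V^v = -0.1310

gamma'(tau) = (1/2, 0); f(tau, V)^k = -Gamma^k_ij(gamma(tau)) gamma'^i(tau) V^j; h = 1/3; intermediate values shown to 6 dp
curve data and Christoffel symbols at the stage parameters:
  tau = 0.000000: gamma = (-0.375000, -0.500000), gamma' = (0.500000, 0.000000); Gamma_uuu = 0.000000, Gamma_uuv = -0.359551, Gamma_uvv = 0.000000, Gamma_vuu = 0.000000, Gamma_vuv = -0.269663, Gamma_vvv = 0.000000
  tau = 0.166667: gamma = (-0.291667, -0.500000), gamma' = (0.500000, 0.000000); Gamma_uuu = 0.000000, Gamma_uuv = -0.374512, Gamma_uvv = 0.000000, Gamma_vuu = 0.000000, Gamma_vuv = -0.218466, Gamma_vvv = 0.000000
  tau = 0.333333: gamma = (-0.208333, -0.500000), gamma' = (0.500000, 0.000000); Gamma_uuu = 0.000000, Gamma_uuv = -0.386577, Gamma_uvv = 0.000000, Gamma_vuu = 0.000000, Gamma_vuv = -0.161074, Gamma_vvv = 0.000000
  tau = 0.500000: gamma = (-0.125000, -0.500000), gamma' = (0.500000, 0.000000); Gamma_uuu = 0.000000, Gamma_uuv = -0.395062, Gamma_uvv = 0.000000, Gamma_vuu = 0.000000, Gamma_vuv = -0.098765, Gamma_vvv = 0.000000
  tau = 0.666667: gamma = (-0.041667, -0.500000), gamma' = (0.500000, 0.000000); Gamma_uuu = 0.000000, Gamma_uuv = -0.399445, Gamma_uvv = 0.000000, Gamma_vuu = 0.000000, Gamma_vuv = -0.033287, Gamma_vvv = 0.000000
  tau = 0.833333: gamma = (0.041667, -0.500000), gamma' = (0.500000, 0.000000); Gamma_uuu = 0.000000, Gamma_uuv = -0.399445, Gamma_uvv = 0.000000, Gamma_vuu = 0.000000, Gamma_vuv = 0.033287, Gamma_vvv = 0.000000
  tau = 1.000000: gamma = (0.125000, -0.500000), gamma' = (0.500000, 0.000000); Gamma_uuu = 0.000000, Gamma_uuv = -0.395062, Gamma_uvv = 0.000000, Gamma_vuu = 0.000000, Gamma_vuv = 0.098765, Gamma_vvv = 0.000000
step 0: V^u = -0.1250, V^v = -0.1250
step 1: k1 = (-0.022472, -0.016854), k2 = (-0.023933, -0.013961), k3 = (-0.023843, -0.013908), k4 = (-0.025057, -0.010440); V <- V + (h/6)(k1 + 2k2 + 2k3 + k4): V^u = -0.1329, V^v = -0.1296
step 2: k1 = (-0.025053, -0.010439), k2 = (-0.025946, -0.006487), k3 = (-0.025816, -0.006454), k4 = (-0.026316, -0.002193); V <- V + (h/6)(k1 + 2k2 + 2k3 + k4): V^u = -0.1416, V^v = -0.1318
step 3: k1 = (-0.026314, -0.002193), k2 = (-0.026387, 0.002199), k3 = (-0.026241, 0.002187), k4 = (-0.025881, 0.006470); V <- V + (h/6)(k1 + 2k2 + 2k3 + k4): V^u = -0.1503, V^v = -0.1310


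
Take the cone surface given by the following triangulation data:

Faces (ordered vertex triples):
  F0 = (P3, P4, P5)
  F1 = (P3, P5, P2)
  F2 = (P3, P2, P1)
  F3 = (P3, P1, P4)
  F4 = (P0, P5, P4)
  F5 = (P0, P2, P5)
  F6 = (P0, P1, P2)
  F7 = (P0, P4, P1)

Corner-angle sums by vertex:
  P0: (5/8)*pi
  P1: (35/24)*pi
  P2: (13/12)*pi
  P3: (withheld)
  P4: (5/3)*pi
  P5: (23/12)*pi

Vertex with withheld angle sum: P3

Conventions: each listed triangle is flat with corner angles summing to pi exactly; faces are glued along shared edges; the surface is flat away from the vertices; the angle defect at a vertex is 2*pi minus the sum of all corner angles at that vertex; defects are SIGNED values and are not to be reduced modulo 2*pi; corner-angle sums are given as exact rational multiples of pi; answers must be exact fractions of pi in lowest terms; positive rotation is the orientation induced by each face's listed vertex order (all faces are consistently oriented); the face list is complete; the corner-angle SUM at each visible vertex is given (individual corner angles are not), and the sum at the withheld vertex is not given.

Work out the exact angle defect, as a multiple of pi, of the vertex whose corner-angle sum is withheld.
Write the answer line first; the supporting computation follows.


Answer: defect(P3) = (3/4)*pi

V = 6, E = 12, F = 8; chi = V - E + F = 2
Gauss-Bonnet: total defect = 2*pi*chi = 4*pi; visible defects sum to (13/4)*pi


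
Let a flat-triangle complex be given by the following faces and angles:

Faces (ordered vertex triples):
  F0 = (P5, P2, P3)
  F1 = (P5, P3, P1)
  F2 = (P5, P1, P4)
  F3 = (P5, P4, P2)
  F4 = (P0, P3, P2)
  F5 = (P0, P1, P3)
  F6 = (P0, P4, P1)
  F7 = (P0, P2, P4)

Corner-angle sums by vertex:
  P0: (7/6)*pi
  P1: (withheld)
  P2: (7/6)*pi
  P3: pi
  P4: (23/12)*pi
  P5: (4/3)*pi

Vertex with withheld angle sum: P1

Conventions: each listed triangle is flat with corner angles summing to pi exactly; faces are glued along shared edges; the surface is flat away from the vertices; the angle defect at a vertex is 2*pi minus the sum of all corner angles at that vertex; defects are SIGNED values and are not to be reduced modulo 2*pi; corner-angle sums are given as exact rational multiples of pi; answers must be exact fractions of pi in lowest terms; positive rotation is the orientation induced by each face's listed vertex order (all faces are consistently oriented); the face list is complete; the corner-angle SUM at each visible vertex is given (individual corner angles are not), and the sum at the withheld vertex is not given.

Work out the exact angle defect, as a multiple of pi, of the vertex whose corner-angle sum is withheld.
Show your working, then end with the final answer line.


V = 6, E = 12, F = 8; chi = V - E + F = 2
Gauss-Bonnet: total defect = 2*pi*chi = 4*pi; visible defects sum to (41/12)*pi

Answer: defect(P1) = (7/12)*pi


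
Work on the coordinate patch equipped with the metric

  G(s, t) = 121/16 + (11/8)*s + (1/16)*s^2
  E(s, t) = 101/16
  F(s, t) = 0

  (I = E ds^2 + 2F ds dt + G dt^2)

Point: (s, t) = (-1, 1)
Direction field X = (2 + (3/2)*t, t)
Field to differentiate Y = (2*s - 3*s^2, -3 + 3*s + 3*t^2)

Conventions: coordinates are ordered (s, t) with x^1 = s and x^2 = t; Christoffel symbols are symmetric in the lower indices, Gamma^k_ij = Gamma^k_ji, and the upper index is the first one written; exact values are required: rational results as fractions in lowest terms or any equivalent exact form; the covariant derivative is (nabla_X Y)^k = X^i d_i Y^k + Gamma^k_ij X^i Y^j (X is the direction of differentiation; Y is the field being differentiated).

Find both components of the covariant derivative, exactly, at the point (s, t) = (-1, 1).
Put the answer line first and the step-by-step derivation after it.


Answer: (nabla_X Y)^s = 2858/101, (nabla_X Y)^t = 299/20

E = 101/16, F = 0, G = 25/4 at the point
E_s = 0, E_t = 0, F_s = 0, F_t = 0, G_s = 5/4, G_t = 0
EG - F^2 = 2525/64;  g^inv = (64/2525) * [[25/4, 0], [0, 101/16]]
first-kind symbols [ij,l] = (1/2)(d_i g_jl + d_j g_il - d_l g_ij): [ss,s] = E_s/2 = 0, [ss,t] = F_s - E_t/2 = 0, [st,s] = E_t/2 = 0, [st,t] = G_s/2 = 5/8, [tt,s] = F_t - G_s/2 = -5/8, [tt,t] = G_t/2 = 0
Gamma^s_ij = (G*[ij,s] - F*[ij,t])/(EG - F^2), Gamma^t_ij = (E*[ij,t] - F*[ij,s])/(EG - F^2)
Gamma_sss = 0, Gamma_sst = 0, Gamma_stt = -10/101, Gamma_tss = 0, Gamma_tst = 1/10, Gamma_ttt = 0
X = (7/2, 1), Y = (-5, -3) at the point


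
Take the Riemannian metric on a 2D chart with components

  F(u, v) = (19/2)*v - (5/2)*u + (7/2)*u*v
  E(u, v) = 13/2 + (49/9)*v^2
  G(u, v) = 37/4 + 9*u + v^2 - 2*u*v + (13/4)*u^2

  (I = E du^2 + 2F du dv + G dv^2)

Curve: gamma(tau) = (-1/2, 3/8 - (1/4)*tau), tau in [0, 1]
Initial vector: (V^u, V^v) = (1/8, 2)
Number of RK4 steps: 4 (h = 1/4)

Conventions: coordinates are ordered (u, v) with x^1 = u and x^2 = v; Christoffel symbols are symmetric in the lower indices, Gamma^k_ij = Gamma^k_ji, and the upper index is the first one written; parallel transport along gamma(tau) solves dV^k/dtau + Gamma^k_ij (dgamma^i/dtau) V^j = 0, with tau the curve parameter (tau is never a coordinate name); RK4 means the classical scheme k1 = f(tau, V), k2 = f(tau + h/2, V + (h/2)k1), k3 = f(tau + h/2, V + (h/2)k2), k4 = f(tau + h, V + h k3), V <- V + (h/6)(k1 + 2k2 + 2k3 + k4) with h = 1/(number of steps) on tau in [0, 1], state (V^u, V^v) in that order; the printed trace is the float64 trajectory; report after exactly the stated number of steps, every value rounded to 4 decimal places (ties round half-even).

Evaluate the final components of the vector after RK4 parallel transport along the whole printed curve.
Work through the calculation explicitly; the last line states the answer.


gamma'(tau) = (0, -1/4); f(tau, V)^k = -Gamma^k_ij(gamma(tau)) gamma'^i(tau) V^j; h = 1/4; intermediate values shown to 6 dp
curve data and Christoffel symbols at the stage parameters:
  tau = 0.000000: gamma = (-0.500000, 0.375000), gamma' = (0.000000, -0.250000); Gamma_uuu = 0.499172, Gamma_uuv = 0.075088, Gamma_uvv = 1.051567, Gamma_vuu = -0.872613, Gamma_vuv = 0.359966, Gamma_vvv = -0.575107
  tau = 0.125000: gamma = (-0.500000, 0.343750), gamma' = (0.000000, -0.250000); Gamma_uuu = 0.447466, Gamma_uuv = 0.049338, Gamma_uvv = 1.015258, Gamma_vuu = -0.816646, Gamma_vuv = 0.388110, Gamma_vvv = -0.519558
  tau = 0.250000: gamma = (-0.500000, 0.312500), gamma' = (0.000000, -0.250000); Gamma_uuu = 0.400168, Gamma_uuv = 0.026394, Gamma_uvv = 0.981925, Gamma_vuu = -0.766327, Gamma_vuv = 0.412812, Gamma_vvv = -0.467632
  tau = 0.375000: gamma = (-0.500000, 0.281250), gamma' = (0.000000, -0.250000); Gamma_uuu = 0.356813, Gamma_uuv = 0.005928, Gamma_uvv = 0.951299, Gamma_vuu = -0.721043, Gamma_vuv = 0.434490, Gamma_vvv = -0.418955
  tau = 0.500000: gamma = (-0.500000, 0.250000), gamma' = (0.000000, -0.250000); Gamma_uuu = 0.316995, Gamma_uuv = -0.012344, Gamma_uvv = 0.923144, Gamma_vuu = -0.680261, Gamma_vuv = 0.453506, Gamma_vvv = -0.373195
  tau = 0.625000: gamma = (-0.500000, 0.218750), gamma' = (0.000000, -0.250000); Gamma_uuu = 0.280353, Gamma_uuv = -0.028672, Gamma_uvv = 0.897248, Gamma_vuu = -0.643508, Gamma_vuv = 0.470175, Gamma_vvv = -0.330055
  tau = 0.750000: gamma = (-0.500000, 0.187500), gamma' = (0.000000, -0.250000); Gamma_uuu = 0.246572, Gamma_uuv = -0.043274, Gamma_uvv = 0.873424, Gamma_vuu = -0.610372, Gamma_vuv = 0.484771, Gamma_vvv = -0.289270
  tau = 0.875000: gamma = (-0.500000, 0.156250), gamma' = (0.000000, -0.250000); Gamma_uuu = 0.215372, Gamma_uuv = -0.056340, Gamma_uvv = 0.851505, Gamma_vuu = -0.580488, Gamma_vuv = 0.497530, Gamma_vvv = -0.250602
  tau = 1.000000: gamma = (-0.500000, 0.125000), gamma' = (0.000000, -0.250000); Gamma_uuu = 0.186505, Gamma_uuv = -0.068038, Gamma_uvv = 0.831343, Gamma_vuu = -0.553532, Gamma_vuv = 0.508661, Gamma_vvv = -0.213838
step 0: V^u = 0.1250, V^v = 2.0000
step 1: k1 = (0.528130, -0.276305), k2 = (0.501219, -0.236759), k3 = (0.502432, -0.237728), k4 = (0.478027, -0.201005); V <- V + (h/6)(k1 + 2k2 + 2k3 + k4): V^u = 0.2506, V^v = 1.9406
step 2: k1 = (0.478027, -0.201010), k2 = (0.456000, -0.166914), k3 = (0.457010, -0.167660), k4 = (0.437057, -0.135781); V <- V + (h/6)(k1 + 2k2 + 2k3 + k4): V^u = 0.3648, V^v = 1.8987
step 3: k1 = (0.437058, -0.135786), k2 = (0.419078, -0.105966), k3 = (0.419930, -0.106538), k4 = (0.403685, -0.078449); V <- V + (h/6)(k1 + 2k2 + 2k3 + k4): V^u = 0.4697, V^v = 1.8720
step 4: k1 = (0.403686, -0.078453), k2 = (0.389095, -0.051967), k3 = (0.389825, -0.052402), k4 = (0.376703, -0.027251); V <- V + (h/6)(k1 + 2k2 + 2k3 + k4): V^u = 0.5671, V^v = 1.8589

Answer: V^u = 0.5671, V^v = 1.8589


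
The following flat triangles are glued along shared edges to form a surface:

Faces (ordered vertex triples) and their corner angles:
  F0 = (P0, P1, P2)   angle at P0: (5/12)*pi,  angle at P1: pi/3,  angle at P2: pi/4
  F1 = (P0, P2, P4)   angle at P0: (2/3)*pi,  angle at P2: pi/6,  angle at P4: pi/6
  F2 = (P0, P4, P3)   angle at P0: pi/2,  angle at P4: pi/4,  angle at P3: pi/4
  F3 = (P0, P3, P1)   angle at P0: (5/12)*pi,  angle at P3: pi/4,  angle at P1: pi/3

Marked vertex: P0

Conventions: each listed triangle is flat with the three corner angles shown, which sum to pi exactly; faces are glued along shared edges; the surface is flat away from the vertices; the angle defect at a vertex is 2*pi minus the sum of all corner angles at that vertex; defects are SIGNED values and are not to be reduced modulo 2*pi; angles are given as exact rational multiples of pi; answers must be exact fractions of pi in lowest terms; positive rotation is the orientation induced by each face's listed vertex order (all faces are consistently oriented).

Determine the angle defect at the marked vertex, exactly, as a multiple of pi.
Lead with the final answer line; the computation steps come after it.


Answer: defect(P0) = 0

Sum of corner angles at P0: 2*pi
defect = 2*pi - 2*pi


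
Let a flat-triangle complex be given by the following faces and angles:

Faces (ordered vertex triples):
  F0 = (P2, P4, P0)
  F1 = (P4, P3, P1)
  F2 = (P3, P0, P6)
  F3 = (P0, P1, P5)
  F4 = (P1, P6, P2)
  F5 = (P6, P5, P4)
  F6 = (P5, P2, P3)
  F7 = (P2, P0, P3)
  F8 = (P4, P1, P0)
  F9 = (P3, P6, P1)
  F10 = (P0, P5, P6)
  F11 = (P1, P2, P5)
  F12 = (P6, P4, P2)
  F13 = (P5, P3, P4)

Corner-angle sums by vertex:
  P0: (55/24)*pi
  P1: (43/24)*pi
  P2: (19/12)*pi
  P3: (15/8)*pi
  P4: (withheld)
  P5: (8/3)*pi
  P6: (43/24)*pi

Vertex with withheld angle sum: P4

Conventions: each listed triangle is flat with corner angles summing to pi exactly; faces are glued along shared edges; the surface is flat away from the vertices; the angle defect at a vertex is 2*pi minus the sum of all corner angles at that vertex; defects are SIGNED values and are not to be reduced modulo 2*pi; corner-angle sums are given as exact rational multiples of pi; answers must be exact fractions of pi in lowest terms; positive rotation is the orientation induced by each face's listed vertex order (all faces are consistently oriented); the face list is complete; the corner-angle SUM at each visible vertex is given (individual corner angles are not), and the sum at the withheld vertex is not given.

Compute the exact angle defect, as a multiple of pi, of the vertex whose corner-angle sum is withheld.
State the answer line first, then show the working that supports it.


Answer: defect(P4) = 0

V = 7, E = 21, F = 14; chi = V - E + F = 0
Gauss-Bonnet: total defect = 2*pi*chi = 0; visible defects sum to 0


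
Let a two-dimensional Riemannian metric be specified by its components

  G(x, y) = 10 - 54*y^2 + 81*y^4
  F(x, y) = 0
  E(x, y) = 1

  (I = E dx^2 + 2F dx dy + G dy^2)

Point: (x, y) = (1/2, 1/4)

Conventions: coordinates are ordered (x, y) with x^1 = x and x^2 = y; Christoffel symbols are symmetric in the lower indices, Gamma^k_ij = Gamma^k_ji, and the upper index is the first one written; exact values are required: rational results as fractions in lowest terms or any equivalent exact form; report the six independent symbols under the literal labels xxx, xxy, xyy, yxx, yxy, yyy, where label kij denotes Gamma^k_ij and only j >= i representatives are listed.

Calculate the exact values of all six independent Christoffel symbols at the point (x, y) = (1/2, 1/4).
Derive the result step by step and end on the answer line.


E = 1, F = 0, G = 1777/256 at the point
E_x = 0, E_y = 0, F_x = 0, F_y = 0, G_x = 0, G_y = -351/16
EG - F^2 = 1777/256;  g^inv = (256/1777) * [[1777/256, 0], [0, 1]]
first-kind symbols [ij,l] = (1/2)(d_i g_jl + d_j g_il - d_l g_ij): [xx,x] = E_x/2 = 0, [xx,y] = F_x - E_y/2 = 0, [xy,x] = E_y/2 = 0, [xy,y] = G_x/2 = 0, [yy,x] = F_y - G_x/2 = 0, [yy,y] = G_y/2 = -351/32
Gamma^x_ij = (G*[ij,x] - F*[ij,y])/(EG - F^2), Gamma^y_ij = (E*[ij,y] - F*[ij,x])/(EG - F^2)

Answer: Gamma_xxx = 0, Gamma_xxy = 0, Gamma_xyy = 0, Gamma_yxx = 0, Gamma_yxy = 0, Gamma_yyy = -2808/1777


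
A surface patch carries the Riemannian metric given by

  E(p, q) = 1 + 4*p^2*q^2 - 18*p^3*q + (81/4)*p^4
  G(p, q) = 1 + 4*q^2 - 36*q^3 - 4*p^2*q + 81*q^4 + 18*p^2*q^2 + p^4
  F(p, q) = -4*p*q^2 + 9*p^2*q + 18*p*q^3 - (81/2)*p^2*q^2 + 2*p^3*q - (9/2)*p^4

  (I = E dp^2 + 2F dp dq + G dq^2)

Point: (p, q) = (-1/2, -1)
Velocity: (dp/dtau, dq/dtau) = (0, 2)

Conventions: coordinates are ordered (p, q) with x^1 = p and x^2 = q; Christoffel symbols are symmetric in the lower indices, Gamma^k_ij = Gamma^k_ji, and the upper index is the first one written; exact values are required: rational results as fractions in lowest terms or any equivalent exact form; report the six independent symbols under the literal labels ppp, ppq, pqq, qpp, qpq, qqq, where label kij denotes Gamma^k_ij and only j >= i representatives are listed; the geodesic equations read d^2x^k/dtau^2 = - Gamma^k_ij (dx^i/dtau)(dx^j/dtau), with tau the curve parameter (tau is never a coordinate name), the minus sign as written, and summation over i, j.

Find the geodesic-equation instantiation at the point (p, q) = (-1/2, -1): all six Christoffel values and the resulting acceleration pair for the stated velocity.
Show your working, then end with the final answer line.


E = 65/64, F = -45/32, G = 2041/16 at the point
E_p = -5/8, E_q = 1/4, F_p = 113/4, F_q = -35/4, G_p = -45/2, G_q = -450
EG - F^2 = 8165/64;  g^inv = (64/8165) * [[2041/16, 45/32], [45/32, 65/64]]
first-kind symbols [ij,l] = (1/2)(d_i g_jl + d_j g_il - d_l g_ij): [pp,p] = E_p/2 = -5/16, [pp,q] = F_p - E_q/2 = 225/8, [pq,p] = E_q/2 = 1/8, [pq,q] = G_p/2 = -45/4, [qq,p] = F_q - G_p/2 = 5/2, [qq,q] = G_q/2 = -225
Gamma^p_ij = (G*[ij,p] - F*[ij,q])/(EG - F^2), Gamma^q_ij = (E*[ij,q] - F*[ij,p])/(EG - F^2)
Gamma_ppp = -4/1633, Gamma_ppq = 8/8165, Gamma_pqq = 32/1633, Gamma_qpp = 360/1633, Gamma_qpq = -144/1633, Gamma_qqq = -2880/1633
d^2p/dtau^2 = -(Gamma_ppp*(0)^2 + 2*Gamma_ppq*(0)*(2) + Gamma_pqq*(2)^2) = -128/1633
d^2q/dtau^2 = -(Gamma_qpp*(0)^2 + 2*Gamma_qpq*(0)*(2) + Gamma_qqq*(2)^2) = 11520/1633

Answer: Gamma_ppp = -4/1633, Gamma_ppq = 8/8165, Gamma_pqq = 32/1633, Gamma_qpp = 360/1633, Gamma_qpq = -144/1633, Gamma_qqq = -2880/1633; accelerations (d^2p/dtau^2, d^2q/dtau^2) = (-128/1633, 11520/1633)


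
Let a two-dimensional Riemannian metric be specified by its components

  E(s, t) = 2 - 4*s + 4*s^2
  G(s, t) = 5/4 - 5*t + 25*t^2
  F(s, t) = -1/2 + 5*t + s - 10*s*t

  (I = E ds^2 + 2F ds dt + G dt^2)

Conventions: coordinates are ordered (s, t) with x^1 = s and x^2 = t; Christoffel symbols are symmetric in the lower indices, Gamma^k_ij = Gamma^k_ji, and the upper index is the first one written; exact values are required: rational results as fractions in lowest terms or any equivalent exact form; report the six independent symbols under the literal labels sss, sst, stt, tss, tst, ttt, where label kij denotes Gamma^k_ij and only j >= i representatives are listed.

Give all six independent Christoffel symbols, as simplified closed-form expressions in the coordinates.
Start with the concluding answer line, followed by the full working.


Answer: Gamma_sss = (16*s - 8)/(16*s^2 - 16*s + 100*t^2 - 20*t + 9), Gamma_sst = 0, Gamma_stt = (20 - 40*s)/(16*s^2 - 16*s + 100*t^2 - 20*t + 9), Gamma_tss = (4 - 40*t)/(16*s^2 - 16*s + 100*t^2 - 20*t + 9), Gamma_tst = 0, Gamma_ttt = (100*t - 10)/(16*s^2 - 16*s + 100*t^2 - 20*t + 9)

E = 2 - 4*s + 4*s^2; F = -1/2 + 5*t + s - 10*s*t; G = 5/4 - 5*t + 25*t^2
Gamma^k_ij = (1/2) g^{kl} (d_i g_jl + d_j g_il - d_l g_ij), with g^inv = (1/(EG-F^2)) [[G, -F], [-F, E]]
first partials: E_s = -4 + 8*s, E_t = 0, F_s = 1 - 10*t, F_t = 5 - 10*s, G_s = 0, G_t = -5 + 50*t
D = EG - F^2 = 9/4 - 5*t - 4*s + 25*t^2 + 4*s^2
expanded: Gamma^s_ss = (G E_s - 2F F_s + F E_t)/(2D), Gamma^s_st = (G E_t - F G_s)/(2D), Gamma^s_tt = (2G F_t - G G_s - F G_t)/(2D), Gamma^t_ss = (2E F_s - E E_t - F E_s)/(2D), Gamma^t_st = (E G_s - F E_t)/(2D), Gamma^t_tt = (E G_t - 2F F_t + F G_s)/(2D); substitute and cancel common factors


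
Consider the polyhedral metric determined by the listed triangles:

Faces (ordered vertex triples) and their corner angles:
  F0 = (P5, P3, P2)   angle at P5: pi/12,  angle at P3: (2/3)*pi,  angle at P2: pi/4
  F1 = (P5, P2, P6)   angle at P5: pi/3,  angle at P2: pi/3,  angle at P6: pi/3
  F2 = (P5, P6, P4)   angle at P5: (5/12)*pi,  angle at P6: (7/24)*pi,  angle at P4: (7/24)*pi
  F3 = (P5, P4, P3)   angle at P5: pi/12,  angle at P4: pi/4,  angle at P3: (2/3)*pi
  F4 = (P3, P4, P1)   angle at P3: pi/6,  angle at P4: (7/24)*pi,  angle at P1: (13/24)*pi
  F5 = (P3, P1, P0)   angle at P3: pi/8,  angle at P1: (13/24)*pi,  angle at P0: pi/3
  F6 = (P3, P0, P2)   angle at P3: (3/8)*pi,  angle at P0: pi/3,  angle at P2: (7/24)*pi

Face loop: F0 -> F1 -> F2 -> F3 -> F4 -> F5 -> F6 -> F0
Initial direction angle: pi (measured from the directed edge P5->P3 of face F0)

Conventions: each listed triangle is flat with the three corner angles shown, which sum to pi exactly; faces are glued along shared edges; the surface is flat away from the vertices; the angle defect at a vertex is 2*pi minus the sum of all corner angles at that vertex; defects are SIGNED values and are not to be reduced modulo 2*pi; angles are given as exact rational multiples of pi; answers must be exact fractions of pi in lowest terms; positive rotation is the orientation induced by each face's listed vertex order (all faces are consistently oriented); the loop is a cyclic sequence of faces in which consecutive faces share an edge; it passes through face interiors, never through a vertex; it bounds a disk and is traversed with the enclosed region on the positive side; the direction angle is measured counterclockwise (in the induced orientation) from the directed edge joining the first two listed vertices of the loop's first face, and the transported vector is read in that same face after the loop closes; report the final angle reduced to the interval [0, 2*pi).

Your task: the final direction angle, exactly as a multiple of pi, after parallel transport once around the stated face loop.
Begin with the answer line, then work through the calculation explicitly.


Answer: final direction angle = pi/12

enclosed vertex P3: corner angles sum to 2*pi, defect = 2*pi - 2*pi = 0
enclosed vertex P5: corner angles sum to (11/12)*pi, defect = 2*pi - (11/12)*pi = (13/12)*pi
holonomy = initial angle + sum of enclosed defects (mod 2*pi), positive in the induced orientation
final angle = pi + (13/12)*pi = pi/12 (mod 2*pi)


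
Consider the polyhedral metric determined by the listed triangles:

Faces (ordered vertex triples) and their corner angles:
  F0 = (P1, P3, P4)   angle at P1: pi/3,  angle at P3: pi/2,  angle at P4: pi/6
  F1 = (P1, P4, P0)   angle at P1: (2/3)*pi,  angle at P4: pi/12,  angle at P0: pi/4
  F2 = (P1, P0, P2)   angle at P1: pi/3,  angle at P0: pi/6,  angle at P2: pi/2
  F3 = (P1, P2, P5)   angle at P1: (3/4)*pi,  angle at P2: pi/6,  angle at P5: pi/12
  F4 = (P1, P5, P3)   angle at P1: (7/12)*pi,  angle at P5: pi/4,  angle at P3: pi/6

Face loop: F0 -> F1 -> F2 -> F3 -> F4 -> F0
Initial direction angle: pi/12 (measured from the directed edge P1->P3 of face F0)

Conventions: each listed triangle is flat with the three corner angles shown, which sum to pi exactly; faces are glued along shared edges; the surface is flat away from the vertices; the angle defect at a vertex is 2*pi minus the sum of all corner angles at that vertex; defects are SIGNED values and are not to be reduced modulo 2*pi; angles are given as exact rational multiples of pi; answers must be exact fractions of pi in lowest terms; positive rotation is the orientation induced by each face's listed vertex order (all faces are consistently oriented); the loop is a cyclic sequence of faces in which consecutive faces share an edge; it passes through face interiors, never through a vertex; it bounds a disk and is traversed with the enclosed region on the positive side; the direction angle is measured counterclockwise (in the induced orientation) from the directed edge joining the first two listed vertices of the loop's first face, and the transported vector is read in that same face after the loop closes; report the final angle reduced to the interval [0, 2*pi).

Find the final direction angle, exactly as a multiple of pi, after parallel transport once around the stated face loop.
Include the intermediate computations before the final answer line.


enclosed vertex P1: corner angles sum to (8/3)*pi, defect = 2*pi - (8/3)*pi = (-2/3)*pi
the final direction is the initial angle plus the enclosed defects, taken mod 2*pi in the induced orientation
final angle = pi/12 - (2/3)*pi = (17/12)*pi (mod 2*pi)

Answer: final direction angle = (17/12)*pi


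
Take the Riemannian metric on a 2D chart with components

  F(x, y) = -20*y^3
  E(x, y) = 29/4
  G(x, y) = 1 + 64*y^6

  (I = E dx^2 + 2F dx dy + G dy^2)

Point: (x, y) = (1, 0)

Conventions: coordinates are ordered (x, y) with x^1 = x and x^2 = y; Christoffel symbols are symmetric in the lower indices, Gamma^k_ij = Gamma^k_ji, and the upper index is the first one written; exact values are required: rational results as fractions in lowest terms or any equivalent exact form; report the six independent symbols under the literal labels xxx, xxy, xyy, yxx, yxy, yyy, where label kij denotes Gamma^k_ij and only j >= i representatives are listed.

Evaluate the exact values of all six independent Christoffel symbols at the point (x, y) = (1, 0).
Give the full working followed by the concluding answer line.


E = 29/4, F = 0, G = 1 at the point
E_x = 0, E_y = 0, F_x = 0, F_y = 0, G_x = 0, G_y = 0
EG - F^2 = 29/4;  g^inv = (4/29) * [[1, 0], [0, 29/4]]
first-kind symbols [ij,l] = (1/2)(d_i g_jl + d_j g_il - d_l g_ij): [xx,x] = E_x/2 = 0, [xx,y] = F_x - E_y/2 = 0, [xy,x] = E_y/2 = 0, [xy,y] = G_x/2 = 0, [yy,x] = F_y - G_x/2 = 0, [yy,y] = G_y/2 = 0
Gamma^x_ij = (G*[ij,x] - F*[ij,y])/(EG - F^2), Gamma^y_ij = (E*[ij,y] - F*[ij,x])/(EG - F^2)

Answer: Gamma_xxx = 0, Gamma_xxy = 0, Gamma_xyy = 0, Gamma_yxx = 0, Gamma_yxy = 0, Gamma_yyy = 0


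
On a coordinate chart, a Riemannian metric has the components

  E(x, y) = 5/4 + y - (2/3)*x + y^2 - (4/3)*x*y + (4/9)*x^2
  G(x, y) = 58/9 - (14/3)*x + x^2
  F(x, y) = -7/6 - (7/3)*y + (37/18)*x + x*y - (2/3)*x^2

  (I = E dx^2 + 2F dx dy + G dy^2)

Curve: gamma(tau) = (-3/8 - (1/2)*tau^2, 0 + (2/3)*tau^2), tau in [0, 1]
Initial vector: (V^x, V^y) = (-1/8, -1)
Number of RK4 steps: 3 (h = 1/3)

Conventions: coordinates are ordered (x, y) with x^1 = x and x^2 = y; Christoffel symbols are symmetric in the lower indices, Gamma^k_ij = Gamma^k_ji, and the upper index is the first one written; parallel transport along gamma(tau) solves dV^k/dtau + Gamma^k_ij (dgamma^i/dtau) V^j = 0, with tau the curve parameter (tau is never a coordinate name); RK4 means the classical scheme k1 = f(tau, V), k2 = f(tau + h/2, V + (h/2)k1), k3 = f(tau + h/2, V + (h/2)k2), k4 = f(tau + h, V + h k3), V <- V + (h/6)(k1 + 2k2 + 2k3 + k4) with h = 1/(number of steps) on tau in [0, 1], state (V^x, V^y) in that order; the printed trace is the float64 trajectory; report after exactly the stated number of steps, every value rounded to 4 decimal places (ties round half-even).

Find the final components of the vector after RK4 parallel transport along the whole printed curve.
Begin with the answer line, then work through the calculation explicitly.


Answer: V^x = -0.1608, V^y = -0.9120

gamma'(tau) = (-tau, (4/3)*tau); f(tau, V)^k = -Gamma^k_ij(gamma(tau)) gamma'^i(tau) V^j; h = 1/3; intermediate values shown to 6 dp
curve data and Christoffel symbols at the stage parameters:
  tau = 0.000000: gamma = (-0.375000, 0.000000), gamma' = (0.000000, 0.000000); Gamma_xxx = -0.056195, Gamma_xxy = 0.084293, Gamma_xyy = 0.000000, Gamma_yxx = 0.202927, Gamma_yxy = -0.304390, Gamma_yyy = 0.000000
  tau = 0.166667: gamma = (-0.388889, 0.018519), gamma' = (-0.166667, 0.222222); Gamma_xxx = -0.057515, Gamma_xxy = 0.086272, Gamma_xyy = 0.000000, Gamma_yxx = 0.201301, Gamma_yxy = -0.301951, Gamma_yyy = 0.000000
  tau = 0.333333: gamma = (-0.430556, 0.074074), gamma' = (-0.333333, 0.444444); Gamma_xxx = -0.061198, Gamma_xxy = 0.091797, Gamma_xyy = 0.000000, Gamma_yxx = 0.196426, Gamma_yxy = -0.294639, Gamma_yyy = 0.000000
  tau = 0.500000: gamma = (-0.500000, 0.166667), gamma' = (-0.500000, 0.666667); Gamma_xxx = -0.066482, Gamma_xxy = 0.099723, Gamma_xyy = 0.000000, Gamma_yxx = 0.188366, Gamma_yxy = -0.282548, Gamma_yyy = 0.000000
  tau = 0.666667: gamma = (-0.597222, 0.296296), gamma' = (-0.666667, 0.888889); Gamma_xxx = -0.072293, Gamma_xxy = 0.108439, Gamma_xyy = 0.000000, Gamma_yxx = 0.177370, Gamma_yxy = -0.266055, Gamma_yyy = 0.000000
  tau = 0.833333: gamma = (-0.722222, 0.462963), gamma' = (-0.833333, 1.111111); Gamma_xxx = -0.077516, Gamma_xxy = 0.116273, Gamma_xyy = 0.000000, Gamma_yxx = 0.163975, Gamma_yxy = -0.245963, Gamma_yyy = 0.000000
  tau = 1.000000: gamma = (-0.875000, 0.666667), gamma' = (-1.000000, 1.333333); Gamma_xxx = -0.081267, Gamma_xxy = 0.121901, Gamma_xyy = 0.000000, Gamma_yxx = 0.148990, Gamma_yxy = -0.223485, Gamma_yyy = 0.000000
step 0: V^x = -0.1250, V^y = -1.0000
step 1: k1 = (0.000000, 0.000000), k2 = (-0.010784, 0.037744), k3 = (-0.010642, 0.037246), k4 = (-0.022352, 0.071744); V <- V + (h/6)(k1 + 2k2 + 2k3 + k4): V^x = -0.1286, V^y = -0.9877
step 2: k1 = (-0.022351, 0.071738), k2 = (-0.035453, 0.100450), k3 = (-0.034997, 0.099157), k4 = (-0.048729, 0.119557); V <- V + (h/6)(k1 + 2k2 + 2k3 + k4): V^x = -0.1404, V^y = -0.9549
step 3: k1 = (-0.048731, 0.119561), k2 = (-0.061810, 0.130751), k3 = (-0.061207, 0.129475), k4 = (-0.071936, 0.131882); V <- V + (h/6)(k1 + 2k2 + 2k3 + k4): V^x = -0.1608, V^y = -0.9120
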